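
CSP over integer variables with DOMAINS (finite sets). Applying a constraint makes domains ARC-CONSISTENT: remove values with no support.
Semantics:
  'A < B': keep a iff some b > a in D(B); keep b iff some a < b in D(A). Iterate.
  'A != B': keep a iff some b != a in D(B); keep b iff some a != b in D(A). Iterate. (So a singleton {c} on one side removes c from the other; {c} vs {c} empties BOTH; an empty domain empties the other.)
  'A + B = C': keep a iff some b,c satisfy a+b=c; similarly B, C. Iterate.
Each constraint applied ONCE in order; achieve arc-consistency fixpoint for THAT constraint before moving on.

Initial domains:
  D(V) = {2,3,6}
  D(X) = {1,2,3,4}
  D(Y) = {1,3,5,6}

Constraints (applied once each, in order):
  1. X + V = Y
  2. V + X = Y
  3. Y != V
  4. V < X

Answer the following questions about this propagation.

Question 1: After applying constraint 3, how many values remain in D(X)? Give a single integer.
Constraint 1 (X + V = Y) on D(X)={1,2,3,4} D(V)={2,3,6} D(Y)={1,3,5,6}: V {2,3,6}->{2,3}; Y {1,3,5,6}->{3,5,6}
Constraint 2 (V + X = Y) on D(V)={2,3} D(X)={1,2,3,4} D(Y)={3,5,6}: no change
Constraint 3 (Y != V) on D(Y)={3,5,6} D(V)={2,3}: no change
So after constraint 3: D(X)={1,2,3,4}, size = 4

Answer: 4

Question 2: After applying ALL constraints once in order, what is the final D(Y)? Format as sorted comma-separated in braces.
Answer: {3,5,6}

Derivation:
Constraint 1 (X + V = Y) on D(X)={1,2,3,4} D(V)={2,3,6} D(Y)={1,3,5,6}: V {2,3,6}->{2,3}; Y {1,3,5,6}->{3,5,6}
Constraint 2 (V + X = Y) on D(V)={2,3} D(X)={1,2,3,4} D(Y)={3,5,6}: no change
Constraint 3 (Y != V) on D(Y)={3,5,6} D(V)={2,3}: no change
Constraint 4 (V < X) on D(V)={2,3} D(X)={1,2,3,4}: X {1,2,3,4}->{3,4}
So after all 4 constraints: D(Y) = {3,5,6}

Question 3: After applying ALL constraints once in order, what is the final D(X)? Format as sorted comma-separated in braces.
Constraint 1 (X + V = Y) on D(X)={1,2,3,4} D(V)={2,3,6} D(Y)={1,3,5,6}: V {2,3,6}->{2,3}; Y {1,3,5,6}->{3,5,6}
Constraint 2 (V + X = Y) on D(V)={2,3} D(X)={1,2,3,4} D(Y)={3,5,6}: no change
Constraint 3 (Y != V) on D(Y)={3,5,6} D(V)={2,3}: no change
Constraint 4 (V < X) on D(V)={2,3} D(X)={1,2,3,4}: X {1,2,3,4}->{3,4}
So after all 4 constraints: D(X) = {3,4}

Answer: {3,4}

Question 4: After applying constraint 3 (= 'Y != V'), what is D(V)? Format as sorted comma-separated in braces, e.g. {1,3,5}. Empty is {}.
Answer: {2,3}

Derivation:
Constraint 1 (X + V = Y) on D(X)={1,2,3,4} D(V)={2,3,6} D(Y)={1,3,5,6}: V {2,3,6}->{2,3}; Y {1,3,5,6}->{3,5,6}
Constraint 2 (V + X = Y) on D(V)={2,3} D(X)={1,2,3,4} D(Y)={3,5,6}: no change
Constraint 3 (Y != V) on D(Y)={3,5,6} D(V)={2,3}: no change
So after constraint 3: D(V) = {2,3}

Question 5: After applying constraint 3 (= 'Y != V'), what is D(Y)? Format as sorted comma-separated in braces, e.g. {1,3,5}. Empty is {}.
Constraint 1 (X + V = Y) on D(X)={1,2,3,4} D(V)={2,3,6} D(Y)={1,3,5,6}: V {2,3,6}->{2,3}; Y {1,3,5,6}->{3,5,6}
Constraint 2 (V + X = Y) on D(V)={2,3} D(X)={1,2,3,4} D(Y)={3,5,6}: no change
Constraint 3 (Y != V) on D(Y)={3,5,6} D(V)={2,3}: no change
So after constraint 3: D(Y) = {3,5,6}

Answer: {3,5,6}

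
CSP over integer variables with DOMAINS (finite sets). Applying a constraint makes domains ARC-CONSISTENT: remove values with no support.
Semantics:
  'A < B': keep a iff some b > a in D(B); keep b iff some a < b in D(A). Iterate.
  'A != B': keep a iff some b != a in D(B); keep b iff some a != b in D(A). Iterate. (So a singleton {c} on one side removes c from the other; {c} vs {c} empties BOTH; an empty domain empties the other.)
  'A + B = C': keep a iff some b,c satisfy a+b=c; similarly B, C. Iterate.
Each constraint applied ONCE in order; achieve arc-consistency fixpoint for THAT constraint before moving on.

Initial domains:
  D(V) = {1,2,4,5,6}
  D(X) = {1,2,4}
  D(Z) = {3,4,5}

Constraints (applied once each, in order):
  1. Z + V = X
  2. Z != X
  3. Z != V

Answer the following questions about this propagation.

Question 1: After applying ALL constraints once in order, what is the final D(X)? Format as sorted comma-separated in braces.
Answer: {4}

Derivation:
Constraint 1 (Z + V = X) on D(Z)={3,4,5} D(V)={1,2,4,5,6} D(X)={1,2,4}: Z {3,4,5}->{3}; V {1,2,4,5,6}->{1}; X {1,2,4}->{4}
Constraint 2 (Z != X) on D(Z)={3} D(X)={4}: no change
Constraint 3 (Z != V) on D(Z)={3} D(V)={1}: no change
So after all 3 constraints: D(X) = {4}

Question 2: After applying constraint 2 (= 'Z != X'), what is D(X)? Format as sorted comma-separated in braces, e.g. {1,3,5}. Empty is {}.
Constraint 1 (Z + V = X) on D(Z)={3,4,5} D(V)={1,2,4,5,6} D(X)={1,2,4}: Z {3,4,5}->{3}; V {1,2,4,5,6}->{1}; X {1,2,4}->{4}
Constraint 2 (Z != X) on D(Z)={3} D(X)={4}: no change
So after constraint 2: D(X) = {4}

Answer: {4}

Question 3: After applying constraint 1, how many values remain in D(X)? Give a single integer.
Answer: 1

Derivation:
Constraint 1 (Z + V = X) on D(Z)={3,4,5} D(V)={1,2,4,5,6} D(X)={1,2,4}: Z {3,4,5}->{3}; V {1,2,4,5,6}->{1}; X {1,2,4}->{4}
So after constraint 1: D(X)={4}, size = 1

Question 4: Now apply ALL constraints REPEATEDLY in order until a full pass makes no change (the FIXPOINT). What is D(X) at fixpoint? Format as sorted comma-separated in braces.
Answer: {4}

Derivation:
pass 0 (initial): D(X)={1,2,4}
pass 1: V {1,2,4,5,6}->{1}; X {1,2,4}->{4}; Z {3,4,5}->{3}
pass 2: no change
Fixpoint after 2 passes: D(X) = {4}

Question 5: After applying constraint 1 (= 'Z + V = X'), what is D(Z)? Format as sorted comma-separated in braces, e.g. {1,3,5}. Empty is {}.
Answer: {3}

Derivation:
Constraint 1 (Z + V = X) on D(Z)={3,4,5} D(V)={1,2,4,5,6} D(X)={1,2,4}: Z {3,4,5}->{3}; V {1,2,4,5,6}->{1}; X {1,2,4}->{4}
So after constraint 1: D(Z) = {3}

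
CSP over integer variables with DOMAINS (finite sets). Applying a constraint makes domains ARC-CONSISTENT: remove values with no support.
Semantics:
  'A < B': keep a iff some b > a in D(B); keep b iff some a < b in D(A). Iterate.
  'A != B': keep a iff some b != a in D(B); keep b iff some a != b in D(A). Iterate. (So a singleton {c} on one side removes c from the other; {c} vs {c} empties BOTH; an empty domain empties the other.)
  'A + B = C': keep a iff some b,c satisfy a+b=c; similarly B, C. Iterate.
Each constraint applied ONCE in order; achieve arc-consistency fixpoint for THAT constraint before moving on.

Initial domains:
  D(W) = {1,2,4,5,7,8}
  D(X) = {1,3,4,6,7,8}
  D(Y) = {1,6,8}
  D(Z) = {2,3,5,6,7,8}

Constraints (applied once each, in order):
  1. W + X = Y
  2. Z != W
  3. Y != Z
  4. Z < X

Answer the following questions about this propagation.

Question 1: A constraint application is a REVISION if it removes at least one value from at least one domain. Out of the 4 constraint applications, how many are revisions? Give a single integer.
Constraint 1 (W + X = Y) on D(W)={1,2,4,5,7,8} D(X)={1,3,4,6,7,8} D(Y)={1,6,8}: W {1,2,4,5,7,8}->{1,2,4,5,7}; X {1,3,4,6,7,8}->{1,3,4,6,7}; Y {1,6,8}->{6,8} => REVISION
Constraint 2 (Z != W) on D(Z)={2,3,5,6,7,8} D(W)={1,2,4,5,7}: no change => not a revision
Constraint 3 (Y != Z) on D(Y)={6,8} D(Z)={2,3,5,6,7,8}: no change => not a revision
Constraint 4 (Z < X) on D(Z)={2,3,5,6,7,8} D(X)={1,3,4,6,7}: Z {2,3,5,6,7,8}->{2,3,5,6}; X {1,3,4,6,7}->{3,4,6,7} => REVISION
Total revisions = 2

Answer: 2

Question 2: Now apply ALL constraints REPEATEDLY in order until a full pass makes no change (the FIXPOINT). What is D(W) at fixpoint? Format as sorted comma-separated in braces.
Answer: {1,2,4,5}

Derivation:
pass 0 (initial): D(W)={1,2,4,5,7,8}
pass 1: W {1,2,4,5,7,8}->{1,2,4,5,7}; X {1,3,4,6,7,8}->{3,4,6,7}; Y {1,6,8}->{6,8}; Z {2,3,5,6,7,8}->{2,3,5,6}
pass 2: W {1,2,4,5,7}->{1,2,4,5}
pass 3: no change
Fixpoint after 3 passes: D(W) = {1,2,4,5}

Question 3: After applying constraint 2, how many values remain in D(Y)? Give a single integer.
Answer: 2

Derivation:
Constraint 1 (W + X = Y) on D(W)={1,2,4,5,7,8} D(X)={1,3,4,6,7,8} D(Y)={1,6,8}: W {1,2,4,5,7,8}->{1,2,4,5,7}; X {1,3,4,6,7,8}->{1,3,4,6,7}; Y {1,6,8}->{6,8}
Constraint 2 (Z != W) on D(Z)={2,3,5,6,7,8} D(W)={1,2,4,5,7}: no change
So after constraint 2: D(Y)={6,8}, size = 2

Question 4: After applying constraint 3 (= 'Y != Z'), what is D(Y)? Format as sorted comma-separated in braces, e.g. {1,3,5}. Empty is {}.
Answer: {6,8}

Derivation:
Constraint 1 (W + X = Y) on D(W)={1,2,4,5,7,8} D(X)={1,3,4,6,7,8} D(Y)={1,6,8}: W {1,2,4,5,7,8}->{1,2,4,5,7}; X {1,3,4,6,7,8}->{1,3,4,6,7}; Y {1,6,8}->{6,8}
Constraint 2 (Z != W) on D(Z)={2,3,5,6,7,8} D(W)={1,2,4,5,7}: no change
Constraint 3 (Y != Z) on D(Y)={6,8} D(Z)={2,3,5,6,7,8}: no change
So after constraint 3: D(Y) = {6,8}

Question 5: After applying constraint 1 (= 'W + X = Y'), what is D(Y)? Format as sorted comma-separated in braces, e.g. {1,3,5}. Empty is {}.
Constraint 1 (W + X = Y) on D(W)={1,2,4,5,7,8} D(X)={1,3,4,6,7,8} D(Y)={1,6,8}: W {1,2,4,5,7,8}->{1,2,4,5,7}; X {1,3,4,6,7,8}->{1,3,4,6,7}; Y {1,6,8}->{6,8}
So after constraint 1: D(Y) = {6,8}

Answer: {6,8}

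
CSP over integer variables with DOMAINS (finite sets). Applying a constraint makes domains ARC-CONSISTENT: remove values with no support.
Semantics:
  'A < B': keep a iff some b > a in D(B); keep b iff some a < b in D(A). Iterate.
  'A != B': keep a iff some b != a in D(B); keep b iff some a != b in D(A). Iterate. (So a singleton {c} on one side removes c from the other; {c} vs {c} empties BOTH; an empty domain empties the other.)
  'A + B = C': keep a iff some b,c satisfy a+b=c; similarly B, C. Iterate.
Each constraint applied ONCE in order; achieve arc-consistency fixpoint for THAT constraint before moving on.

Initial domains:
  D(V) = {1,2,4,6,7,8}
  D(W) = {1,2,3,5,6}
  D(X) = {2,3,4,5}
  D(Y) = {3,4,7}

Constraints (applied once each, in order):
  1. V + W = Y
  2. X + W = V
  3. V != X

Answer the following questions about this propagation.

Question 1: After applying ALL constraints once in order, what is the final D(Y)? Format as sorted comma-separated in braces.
Answer: {3,4,7}

Derivation:
Constraint 1 (V + W = Y) on D(V)={1,2,4,6,7,8} D(W)={1,2,3,5,6} D(Y)={3,4,7}: V {1,2,4,6,7,8}->{1,2,4,6}
Constraint 2 (X + W = V) on D(X)={2,3,4,5} D(W)={1,2,3,5,6} D(V)={1,2,4,6}: W {1,2,3,5,6}->{1,2,3}; V {1,2,4,6}->{4,6}
Constraint 3 (V != X) on D(V)={4,6} D(X)={2,3,4,5}: no change
So after all 3 constraints: D(Y) = {3,4,7}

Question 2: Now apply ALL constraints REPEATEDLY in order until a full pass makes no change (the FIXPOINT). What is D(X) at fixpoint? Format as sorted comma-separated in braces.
pass 0 (initial): D(X)={2,3,4,5}
pass 1: V {1,2,4,6,7,8}->{4,6}; W {1,2,3,5,6}->{1,2,3}
pass 2: W {1,2,3}->{1,3}; X {2,3,4,5}->{3,5}; Y {3,4,7}->{7}
pass 3: no change
Fixpoint after 3 passes: D(X) = {3,5}

Answer: {3,5}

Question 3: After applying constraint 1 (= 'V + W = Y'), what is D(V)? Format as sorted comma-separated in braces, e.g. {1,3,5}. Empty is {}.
Constraint 1 (V + W = Y) on D(V)={1,2,4,6,7,8} D(W)={1,2,3,5,6} D(Y)={3,4,7}: V {1,2,4,6,7,8}->{1,2,4,6}
So after constraint 1: D(V) = {1,2,4,6}

Answer: {1,2,4,6}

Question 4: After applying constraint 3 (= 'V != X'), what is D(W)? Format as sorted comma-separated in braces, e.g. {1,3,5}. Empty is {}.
Answer: {1,2,3}

Derivation:
Constraint 1 (V + W = Y) on D(V)={1,2,4,6,7,8} D(W)={1,2,3,5,6} D(Y)={3,4,7}: V {1,2,4,6,7,8}->{1,2,4,6}
Constraint 2 (X + W = V) on D(X)={2,3,4,5} D(W)={1,2,3,5,6} D(V)={1,2,4,6}: W {1,2,3,5,6}->{1,2,3}; V {1,2,4,6}->{4,6}
Constraint 3 (V != X) on D(V)={4,6} D(X)={2,3,4,5}: no change
So after constraint 3: D(W) = {1,2,3}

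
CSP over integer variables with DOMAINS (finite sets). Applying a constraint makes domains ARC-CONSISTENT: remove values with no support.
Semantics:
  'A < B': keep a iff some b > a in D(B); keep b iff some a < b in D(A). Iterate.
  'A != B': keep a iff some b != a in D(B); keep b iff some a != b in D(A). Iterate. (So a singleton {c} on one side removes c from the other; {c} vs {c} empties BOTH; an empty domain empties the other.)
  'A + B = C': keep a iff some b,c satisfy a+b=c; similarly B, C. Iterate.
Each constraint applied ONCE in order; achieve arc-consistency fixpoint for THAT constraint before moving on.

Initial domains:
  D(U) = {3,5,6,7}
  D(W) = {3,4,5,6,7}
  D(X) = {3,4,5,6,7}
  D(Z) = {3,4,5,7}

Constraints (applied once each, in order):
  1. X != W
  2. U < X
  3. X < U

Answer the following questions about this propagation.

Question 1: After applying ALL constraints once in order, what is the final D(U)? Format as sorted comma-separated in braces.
Answer: {5,6}

Derivation:
Constraint 1 (X != W) on D(X)={3,4,5,6,7} D(W)={3,4,5,6,7}: no change
Constraint 2 (U < X) on D(U)={3,5,6,7} D(X)={3,4,5,6,7}: U {3,5,6,7}->{3,5,6}; X {3,4,5,6,7}->{4,5,6,7}
Constraint 3 (X < U) on D(X)={4,5,6,7} D(U)={3,5,6}: X {4,5,6,7}->{4,5}; U {3,5,6}->{5,6}
So after all 3 constraints: D(U) = {5,6}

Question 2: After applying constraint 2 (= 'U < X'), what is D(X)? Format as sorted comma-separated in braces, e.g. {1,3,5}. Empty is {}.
Answer: {4,5,6,7}

Derivation:
Constraint 1 (X != W) on D(X)={3,4,5,6,7} D(W)={3,4,5,6,7}: no change
Constraint 2 (U < X) on D(U)={3,5,6,7} D(X)={3,4,5,6,7}: U {3,5,6,7}->{3,5,6}; X {3,4,5,6,7}->{4,5,6,7}
So after constraint 2: D(X) = {4,5,6,7}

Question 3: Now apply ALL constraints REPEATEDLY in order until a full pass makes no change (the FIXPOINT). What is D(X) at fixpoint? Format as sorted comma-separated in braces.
Answer: {}

Derivation:
pass 0 (initial): D(X)={3,4,5,6,7}
pass 1: U {3,5,6,7}->{5,6}; X {3,4,5,6,7}->{4,5}
pass 2: U {5,6}->{}; X {4,5}->{}
pass 3: W {3,4,5,6,7}->{}
pass 4: no change
Fixpoint after 4 passes: D(X) = {}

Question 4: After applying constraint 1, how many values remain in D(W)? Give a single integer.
Answer: 5

Derivation:
Constraint 1 (X != W) on D(X)={3,4,5,6,7} D(W)={3,4,5,6,7}: no change
So after constraint 1: D(W)={3,4,5,6,7}, size = 5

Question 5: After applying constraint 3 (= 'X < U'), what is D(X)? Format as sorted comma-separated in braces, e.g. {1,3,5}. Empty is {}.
Constraint 1 (X != W) on D(X)={3,4,5,6,7} D(W)={3,4,5,6,7}: no change
Constraint 2 (U < X) on D(U)={3,5,6,7} D(X)={3,4,5,6,7}: U {3,5,6,7}->{3,5,6}; X {3,4,5,6,7}->{4,5,6,7}
Constraint 3 (X < U) on D(X)={4,5,6,7} D(U)={3,5,6}: X {4,5,6,7}->{4,5}; U {3,5,6}->{5,6}
So after constraint 3: D(X) = {4,5}

Answer: {4,5}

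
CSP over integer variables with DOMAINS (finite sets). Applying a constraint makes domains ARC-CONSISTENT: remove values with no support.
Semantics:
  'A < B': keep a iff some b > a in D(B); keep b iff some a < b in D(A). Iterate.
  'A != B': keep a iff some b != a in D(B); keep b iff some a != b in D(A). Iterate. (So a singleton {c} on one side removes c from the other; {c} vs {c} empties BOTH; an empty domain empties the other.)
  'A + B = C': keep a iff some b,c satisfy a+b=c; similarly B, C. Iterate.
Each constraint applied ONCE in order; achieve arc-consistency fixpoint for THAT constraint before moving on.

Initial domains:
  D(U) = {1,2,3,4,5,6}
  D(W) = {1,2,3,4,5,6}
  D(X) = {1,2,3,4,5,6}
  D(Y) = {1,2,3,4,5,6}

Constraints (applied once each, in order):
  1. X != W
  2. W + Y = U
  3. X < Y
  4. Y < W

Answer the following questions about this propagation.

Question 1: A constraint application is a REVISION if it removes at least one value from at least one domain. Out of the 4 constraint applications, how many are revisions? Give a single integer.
Constraint 1 (X != W) on D(X)={1,2,3,4,5,6} D(W)={1,2,3,4,5,6}: no change => not a revision
Constraint 2 (W + Y = U) on D(W)={1,2,3,4,5,6} D(Y)={1,2,3,4,5,6} D(U)={1,2,3,4,5,6}: W {1,2,3,4,5,6}->{1,2,3,4,5}; Y {1,2,3,4,5,6}->{1,2,3,4,5}; U {1,2,3,4,5,6}->{2,3,4,5,6} => REVISION
Constraint 3 (X < Y) on D(X)={1,2,3,4,5,6} D(Y)={1,2,3,4,5}: X {1,2,3,4,5,6}->{1,2,3,4}; Y {1,2,3,4,5}->{2,3,4,5} => REVISION
Constraint 4 (Y < W) on D(Y)={2,3,4,5} D(W)={1,2,3,4,5}: Y {2,3,4,5}->{2,3,4}; W {1,2,3,4,5}->{3,4,5} => REVISION
Total revisions = 3

Answer: 3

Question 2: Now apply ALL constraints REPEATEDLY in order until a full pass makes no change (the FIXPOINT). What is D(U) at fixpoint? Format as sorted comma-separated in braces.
Answer: {5,6}

Derivation:
pass 0 (initial): D(U)={1,2,3,4,5,6}
pass 1: U {1,2,3,4,5,6}->{2,3,4,5,6}; W {1,2,3,4,5,6}->{3,4,5}; X {1,2,3,4,5,6}->{1,2,3,4}; Y {1,2,3,4,5,6}->{2,3,4}
pass 2: U {2,3,4,5,6}->{5,6}; W {3,4,5}->{3,4}; X {1,2,3,4}->{1,2}; Y {2,3,4}->{2,3}
pass 3: no change
Fixpoint after 3 passes: D(U) = {5,6}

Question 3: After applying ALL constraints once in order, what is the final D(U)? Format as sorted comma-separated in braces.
Constraint 1 (X != W) on D(X)={1,2,3,4,5,6} D(W)={1,2,3,4,5,6}: no change
Constraint 2 (W + Y = U) on D(W)={1,2,3,4,5,6} D(Y)={1,2,3,4,5,6} D(U)={1,2,3,4,5,6}: W {1,2,3,4,5,6}->{1,2,3,4,5}; Y {1,2,3,4,5,6}->{1,2,3,4,5}; U {1,2,3,4,5,6}->{2,3,4,5,6}
Constraint 3 (X < Y) on D(X)={1,2,3,4,5,6} D(Y)={1,2,3,4,5}: X {1,2,3,4,5,6}->{1,2,3,4}; Y {1,2,3,4,5}->{2,3,4,5}
Constraint 4 (Y < W) on D(Y)={2,3,4,5} D(W)={1,2,3,4,5}: Y {2,3,4,5}->{2,3,4}; W {1,2,3,4,5}->{3,4,5}
So after all 4 constraints: D(U) = {2,3,4,5,6}

Answer: {2,3,4,5,6}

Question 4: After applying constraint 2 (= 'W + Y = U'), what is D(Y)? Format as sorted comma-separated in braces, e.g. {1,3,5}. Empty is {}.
Constraint 1 (X != W) on D(X)={1,2,3,4,5,6} D(W)={1,2,3,4,5,6}: no change
Constraint 2 (W + Y = U) on D(W)={1,2,3,4,5,6} D(Y)={1,2,3,4,5,6} D(U)={1,2,3,4,5,6}: W {1,2,3,4,5,6}->{1,2,3,4,5}; Y {1,2,3,4,5,6}->{1,2,3,4,5}; U {1,2,3,4,5,6}->{2,3,4,5,6}
So after constraint 2: D(Y) = {1,2,3,4,5}

Answer: {1,2,3,4,5}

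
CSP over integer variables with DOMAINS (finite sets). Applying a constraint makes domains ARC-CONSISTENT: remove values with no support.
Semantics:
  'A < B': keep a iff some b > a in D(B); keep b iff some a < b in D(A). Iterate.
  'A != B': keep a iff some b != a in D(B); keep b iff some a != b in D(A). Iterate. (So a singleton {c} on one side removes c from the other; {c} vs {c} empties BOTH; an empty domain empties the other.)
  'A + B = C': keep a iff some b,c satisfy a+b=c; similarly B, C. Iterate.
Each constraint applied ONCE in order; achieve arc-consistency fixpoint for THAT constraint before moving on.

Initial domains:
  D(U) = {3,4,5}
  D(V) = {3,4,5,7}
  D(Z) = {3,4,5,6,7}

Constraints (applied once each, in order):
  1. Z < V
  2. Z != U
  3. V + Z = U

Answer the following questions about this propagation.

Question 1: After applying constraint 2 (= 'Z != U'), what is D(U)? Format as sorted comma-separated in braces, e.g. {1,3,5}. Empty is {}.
Answer: {3,4,5}

Derivation:
Constraint 1 (Z < V) on D(Z)={3,4,5,6,7} D(V)={3,4,5,7}: Z {3,4,5,6,7}->{3,4,5,6}; V {3,4,5,7}->{4,5,7}
Constraint 2 (Z != U) on D(Z)={3,4,5,6} D(U)={3,4,5}: no change
So after constraint 2: D(U) = {3,4,5}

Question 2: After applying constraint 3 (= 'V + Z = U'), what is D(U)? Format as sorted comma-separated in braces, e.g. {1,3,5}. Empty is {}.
Answer: {}

Derivation:
Constraint 1 (Z < V) on D(Z)={3,4,5,6,7} D(V)={3,4,5,7}: Z {3,4,5,6,7}->{3,4,5,6}; V {3,4,5,7}->{4,5,7}
Constraint 2 (Z != U) on D(Z)={3,4,5,6} D(U)={3,4,5}: no change
Constraint 3 (V + Z = U) on D(V)={4,5,7} D(Z)={3,4,5,6} D(U)={3,4,5}: V {4,5,7}->{}; Z {3,4,5,6}->{}; U {3,4,5}->{}
So after constraint 3: D(U) = {}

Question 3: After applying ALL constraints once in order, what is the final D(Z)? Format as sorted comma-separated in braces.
Constraint 1 (Z < V) on D(Z)={3,4,5,6,7} D(V)={3,4,5,7}: Z {3,4,5,6,7}->{3,4,5,6}; V {3,4,5,7}->{4,5,7}
Constraint 2 (Z != U) on D(Z)={3,4,5,6} D(U)={3,4,5}: no change
Constraint 3 (V + Z = U) on D(V)={4,5,7} D(Z)={3,4,5,6} D(U)={3,4,5}: V {4,5,7}->{}; Z {3,4,5,6}->{}; U {3,4,5}->{}
So after all 3 constraints: D(Z) = {}

Answer: {}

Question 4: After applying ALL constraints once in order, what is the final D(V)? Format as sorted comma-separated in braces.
Constraint 1 (Z < V) on D(Z)={3,4,5,6,7} D(V)={3,4,5,7}: Z {3,4,5,6,7}->{3,4,5,6}; V {3,4,5,7}->{4,5,7}
Constraint 2 (Z != U) on D(Z)={3,4,5,6} D(U)={3,4,5}: no change
Constraint 3 (V + Z = U) on D(V)={4,5,7} D(Z)={3,4,5,6} D(U)={3,4,5}: V {4,5,7}->{}; Z {3,4,5,6}->{}; U {3,4,5}->{}
So after all 3 constraints: D(V) = {}

Answer: {}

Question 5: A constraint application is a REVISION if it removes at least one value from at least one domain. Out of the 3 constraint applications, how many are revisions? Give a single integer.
Constraint 1 (Z < V) on D(Z)={3,4,5,6,7} D(V)={3,4,5,7}: Z {3,4,5,6,7}->{3,4,5,6}; V {3,4,5,7}->{4,5,7} => REVISION
Constraint 2 (Z != U) on D(Z)={3,4,5,6} D(U)={3,4,5}: no change => not a revision
Constraint 3 (V + Z = U) on D(V)={4,5,7} D(Z)={3,4,5,6} D(U)={3,4,5}: V {4,5,7}->{}; Z {3,4,5,6}->{}; U {3,4,5}->{} => REVISION
Total revisions = 2

Answer: 2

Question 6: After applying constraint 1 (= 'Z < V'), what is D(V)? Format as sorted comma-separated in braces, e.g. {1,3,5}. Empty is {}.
Answer: {4,5,7}

Derivation:
Constraint 1 (Z < V) on D(Z)={3,4,5,6,7} D(V)={3,4,5,7}: Z {3,4,5,6,7}->{3,4,5,6}; V {3,4,5,7}->{4,5,7}
So after constraint 1: D(V) = {4,5,7}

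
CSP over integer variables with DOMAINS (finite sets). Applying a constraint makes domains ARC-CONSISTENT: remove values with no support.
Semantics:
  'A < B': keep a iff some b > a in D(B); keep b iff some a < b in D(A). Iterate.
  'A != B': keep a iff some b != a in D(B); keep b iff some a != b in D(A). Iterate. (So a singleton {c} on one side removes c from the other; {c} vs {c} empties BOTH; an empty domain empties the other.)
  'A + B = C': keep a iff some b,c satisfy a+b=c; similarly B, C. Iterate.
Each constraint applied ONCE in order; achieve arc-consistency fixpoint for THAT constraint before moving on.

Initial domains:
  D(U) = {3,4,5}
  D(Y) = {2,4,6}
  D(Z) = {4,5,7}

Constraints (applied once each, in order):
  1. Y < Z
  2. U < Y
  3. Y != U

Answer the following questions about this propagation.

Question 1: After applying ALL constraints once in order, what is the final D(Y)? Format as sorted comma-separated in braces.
Answer: {4,6}

Derivation:
Constraint 1 (Y < Z) on D(Y)={2,4,6} D(Z)={4,5,7}: no change
Constraint 2 (U < Y) on D(U)={3,4,5} D(Y)={2,4,6}: Y {2,4,6}->{4,6}
Constraint 3 (Y != U) on D(Y)={4,6} D(U)={3,4,5}: no change
So after all 3 constraints: D(Y) = {4,6}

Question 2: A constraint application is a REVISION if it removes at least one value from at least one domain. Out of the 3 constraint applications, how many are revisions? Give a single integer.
Constraint 1 (Y < Z) on D(Y)={2,4,6} D(Z)={4,5,7}: no change => not a revision
Constraint 2 (U < Y) on D(U)={3,4,5} D(Y)={2,4,6}: Y {2,4,6}->{4,6} => REVISION
Constraint 3 (Y != U) on D(Y)={4,6} D(U)={3,4,5}: no change => not a revision
Total revisions = 1

Answer: 1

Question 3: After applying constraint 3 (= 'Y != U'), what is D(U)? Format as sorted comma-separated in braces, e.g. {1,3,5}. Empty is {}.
Answer: {3,4,5}

Derivation:
Constraint 1 (Y < Z) on D(Y)={2,4,6} D(Z)={4,5,7}: no change
Constraint 2 (U < Y) on D(U)={3,4,5} D(Y)={2,4,6}: Y {2,4,6}->{4,6}
Constraint 3 (Y != U) on D(Y)={4,6} D(U)={3,4,5}: no change
So after constraint 3: D(U) = {3,4,5}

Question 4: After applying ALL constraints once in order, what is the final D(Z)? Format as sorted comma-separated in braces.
Constraint 1 (Y < Z) on D(Y)={2,4,6} D(Z)={4,5,7}: no change
Constraint 2 (U < Y) on D(U)={3,4,5} D(Y)={2,4,6}: Y {2,4,6}->{4,6}
Constraint 3 (Y != U) on D(Y)={4,6} D(U)={3,4,5}: no change
So after all 3 constraints: D(Z) = {4,5,7}

Answer: {4,5,7}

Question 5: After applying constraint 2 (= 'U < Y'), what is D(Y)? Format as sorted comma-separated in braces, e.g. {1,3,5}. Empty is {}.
Constraint 1 (Y < Z) on D(Y)={2,4,6} D(Z)={4,5,7}: no change
Constraint 2 (U < Y) on D(U)={3,4,5} D(Y)={2,4,6}: Y {2,4,6}->{4,6}
So after constraint 2: D(Y) = {4,6}

Answer: {4,6}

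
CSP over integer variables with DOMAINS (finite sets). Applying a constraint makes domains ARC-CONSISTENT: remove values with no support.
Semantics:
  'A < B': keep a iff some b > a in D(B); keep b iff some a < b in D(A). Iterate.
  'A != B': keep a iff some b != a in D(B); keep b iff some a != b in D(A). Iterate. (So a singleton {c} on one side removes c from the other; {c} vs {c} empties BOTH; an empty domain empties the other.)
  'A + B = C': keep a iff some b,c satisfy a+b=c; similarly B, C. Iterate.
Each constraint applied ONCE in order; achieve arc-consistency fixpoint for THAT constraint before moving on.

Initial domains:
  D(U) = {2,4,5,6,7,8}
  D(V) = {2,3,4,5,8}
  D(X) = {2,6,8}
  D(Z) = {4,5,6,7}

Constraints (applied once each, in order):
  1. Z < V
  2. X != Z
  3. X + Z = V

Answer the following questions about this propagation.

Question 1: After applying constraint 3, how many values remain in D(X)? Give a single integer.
Answer: 1

Derivation:
Constraint 1 (Z < V) on D(Z)={4,5,6,7} D(V)={2,3,4,5,8}: V {2,3,4,5,8}->{5,8}
Constraint 2 (X != Z) on D(X)={2,6,8} D(Z)={4,5,6,7}: no change
Constraint 3 (X + Z = V) on D(X)={2,6,8} D(Z)={4,5,6,7} D(V)={5,8}: X {2,6,8}->{2}; Z {4,5,6,7}->{6}; V {5,8}->{8}
So after constraint 3: D(X)={2}, size = 1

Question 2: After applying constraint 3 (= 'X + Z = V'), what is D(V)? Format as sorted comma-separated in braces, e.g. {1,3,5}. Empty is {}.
Constraint 1 (Z < V) on D(Z)={4,5,6,7} D(V)={2,3,4,5,8}: V {2,3,4,5,8}->{5,8}
Constraint 2 (X != Z) on D(X)={2,6,8} D(Z)={4,5,6,7}: no change
Constraint 3 (X + Z = V) on D(X)={2,6,8} D(Z)={4,5,6,7} D(V)={5,8}: X {2,6,8}->{2}; Z {4,5,6,7}->{6}; V {5,8}->{8}
So after constraint 3: D(V) = {8}

Answer: {8}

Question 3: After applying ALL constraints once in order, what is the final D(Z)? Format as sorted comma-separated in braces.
Answer: {6}

Derivation:
Constraint 1 (Z < V) on D(Z)={4,5,6,7} D(V)={2,3,4,5,8}: V {2,3,4,5,8}->{5,8}
Constraint 2 (X != Z) on D(X)={2,6,8} D(Z)={4,5,6,7}: no change
Constraint 3 (X + Z = V) on D(X)={2,6,8} D(Z)={4,5,6,7} D(V)={5,8}: X {2,6,8}->{2}; Z {4,5,6,7}->{6}; V {5,8}->{8}
So after all 3 constraints: D(Z) = {6}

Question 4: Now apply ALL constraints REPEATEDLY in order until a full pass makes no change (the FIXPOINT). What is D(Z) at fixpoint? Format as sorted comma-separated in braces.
pass 0 (initial): D(Z)={4,5,6,7}
pass 1: V {2,3,4,5,8}->{8}; X {2,6,8}->{2}; Z {4,5,6,7}->{6}
pass 2: no change
Fixpoint after 2 passes: D(Z) = {6}

Answer: {6}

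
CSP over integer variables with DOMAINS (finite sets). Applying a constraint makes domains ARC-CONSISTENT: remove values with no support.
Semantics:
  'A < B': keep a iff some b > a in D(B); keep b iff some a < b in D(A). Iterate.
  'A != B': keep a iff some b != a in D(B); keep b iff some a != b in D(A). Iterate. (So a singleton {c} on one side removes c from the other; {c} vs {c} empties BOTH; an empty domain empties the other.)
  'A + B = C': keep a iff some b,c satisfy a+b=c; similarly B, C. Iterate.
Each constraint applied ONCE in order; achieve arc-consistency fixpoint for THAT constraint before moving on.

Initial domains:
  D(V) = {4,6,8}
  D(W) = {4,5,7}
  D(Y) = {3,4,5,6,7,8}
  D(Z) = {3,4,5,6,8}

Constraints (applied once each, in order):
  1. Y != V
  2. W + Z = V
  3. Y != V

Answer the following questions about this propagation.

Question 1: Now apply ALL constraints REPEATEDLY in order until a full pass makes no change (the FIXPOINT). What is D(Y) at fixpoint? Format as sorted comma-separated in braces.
pass 0 (initial): D(Y)={3,4,5,6,7,8}
pass 1: V {4,6,8}->{8}; W {4,5,7}->{4,5}; Y {3,4,5,6,7,8}->{3,4,5,6,7}; Z {3,4,5,6,8}->{3,4}
pass 2: no change
Fixpoint after 2 passes: D(Y) = {3,4,5,6,7}

Answer: {3,4,5,6,7}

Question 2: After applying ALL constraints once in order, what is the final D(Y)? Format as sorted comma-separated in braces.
Answer: {3,4,5,6,7}

Derivation:
Constraint 1 (Y != V) on D(Y)={3,4,5,6,7,8} D(V)={4,6,8}: no change
Constraint 2 (W + Z = V) on D(W)={4,5,7} D(Z)={3,4,5,6,8} D(V)={4,6,8}: W {4,5,7}->{4,5}; Z {3,4,5,6,8}->{3,4}; V {4,6,8}->{8}
Constraint 3 (Y != V) on D(Y)={3,4,5,6,7,8} D(V)={8}: Y {3,4,5,6,7,8}->{3,4,5,6,7}
So after all 3 constraints: D(Y) = {3,4,5,6,7}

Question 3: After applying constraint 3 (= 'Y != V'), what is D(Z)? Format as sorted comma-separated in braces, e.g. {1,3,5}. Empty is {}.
Constraint 1 (Y != V) on D(Y)={3,4,5,6,7,8} D(V)={4,6,8}: no change
Constraint 2 (W + Z = V) on D(W)={4,5,7} D(Z)={3,4,5,6,8} D(V)={4,6,8}: W {4,5,7}->{4,5}; Z {3,4,5,6,8}->{3,4}; V {4,6,8}->{8}
Constraint 3 (Y != V) on D(Y)={3,4,5,6,7,8} D(V)={8}: Y {3,4,5,6,7,8}->{3,4,5,6,7}
So after constraint 3: D(Z) = {3,4}

Answer: {3,4}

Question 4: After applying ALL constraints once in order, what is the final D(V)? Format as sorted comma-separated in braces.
Constraint 1 (Y != V) on D(Y)={3,4,5,6,7,8} D(V)={4,6,8}: no change
Constraint 2 (W + Z = V) on D(W)={4,5,7} D(Z)={3,4,5,6,8} D(V)={4,6,8}: W {4,5,7}->{4,5}; Z {3,4,5,6,8}->{3,4}; V {4,6,8}->{8}
Constraint 3 (Y != V) on D(Y)={3,4,5,6,7,8} D(V)={8}: Y {3,4,5,6,7,8}->{3,4,5,6,7}
So after all 3 constraints: D(V) = {8}

Answer: {8}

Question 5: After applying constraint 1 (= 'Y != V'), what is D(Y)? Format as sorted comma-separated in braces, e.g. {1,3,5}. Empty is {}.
Constraint 1 (Y != V) on D(Y)={3,4,5,6,7,8} D(V)={4,6,8}: no change
So after constraint 1: D(Y) = {3,4,5,6,7,8}

Answer: {3,4,5,6,7,8}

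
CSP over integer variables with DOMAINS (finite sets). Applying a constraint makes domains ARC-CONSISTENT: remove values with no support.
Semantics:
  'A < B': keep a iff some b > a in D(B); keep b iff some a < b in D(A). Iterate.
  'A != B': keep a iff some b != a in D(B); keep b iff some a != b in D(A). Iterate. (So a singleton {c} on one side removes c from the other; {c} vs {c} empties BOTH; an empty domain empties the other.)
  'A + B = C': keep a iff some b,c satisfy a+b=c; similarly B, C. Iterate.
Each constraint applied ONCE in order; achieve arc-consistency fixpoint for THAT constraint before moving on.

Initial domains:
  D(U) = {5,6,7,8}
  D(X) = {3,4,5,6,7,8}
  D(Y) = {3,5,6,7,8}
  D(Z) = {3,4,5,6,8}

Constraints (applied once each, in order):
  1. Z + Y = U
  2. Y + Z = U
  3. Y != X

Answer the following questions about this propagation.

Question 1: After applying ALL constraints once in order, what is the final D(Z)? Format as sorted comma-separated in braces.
Answer: {3,4,5}

Derivation:
Constraint 1 (Z + Y = U) on D(Z)={3,4,5,6,8} D(Y)={3,5,6,7,8} D(U)={5,6,7,8}: Z {3,4,5,6,8}->{3,4,5}; Y {3,5,6,7,8}->{3,5}; U {5,6,7,8}->{6,7,8}
Constraint 2 (Y + Z = U) on D(Y)={3,5} D(Z)={3,4,5} D(U)={6,7,8}: no change
Constraint 3 (Y != X) on D(Y)={3,5} D(X)={3,4,5,6,7,8}: no change
So after all 3 constraints: D(Z) = {3,4,5}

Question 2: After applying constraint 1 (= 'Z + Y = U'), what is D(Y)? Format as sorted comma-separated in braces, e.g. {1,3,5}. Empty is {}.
Constraint 1 (Z + Y = U) on D(Z)={3,4,5,6,8} D(Y)={3,5,6,7,8} D(U)={5,6,7,8}: Z {3,4,5,6,8}->{3,4,5}; Y {3,5,6,7,8}->{3,5}; U {5,6,7,8}->{6,7,8}
So after constraint 1: D(Y) = {3,5}

Answer: {3,5}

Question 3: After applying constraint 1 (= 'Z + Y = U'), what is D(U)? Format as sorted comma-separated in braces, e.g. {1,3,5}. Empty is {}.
Constraint 1 (Z + Y = U) on D(Z)={3,4,5,6,8} D(Y)={3,5,6,7,8} D(U)={5,6,7,8}: Z {3,4,5,6,8}->{3,4,5}; Y {3,5,6,7,8}->{3,5}; U {5,6,7,8}->{6,7,8}
So after constraint 1: D(U) = {6,7,8}

Answer: {6,7,8}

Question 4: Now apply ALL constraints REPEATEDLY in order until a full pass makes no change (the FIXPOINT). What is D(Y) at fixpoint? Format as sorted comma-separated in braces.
Answer: {3,5}

Derivation:
pass 0 (initial): D(Y)={3,5,6,7,8}
pass 1: U {5,6,7,8}->{6,7,8}; Y {3,5,6,7,8}->{3,5}; Z {3,4,5,6,8}->{3,4,5}
pass 2: no change
Fixpoint after 2 passes: D(Y) = {3,5}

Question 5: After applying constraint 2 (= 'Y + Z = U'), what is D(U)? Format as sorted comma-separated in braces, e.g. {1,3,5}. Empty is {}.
Answer: {6,7,8}

Derivation:
Constraint 1 (Z + Y = U) on D(Z)={3,4,5,6,8} D(Y)={3,5,6,7,8} D(U)={5,6,7,8}: Z {3,4,5,6,8}->{3,4,5}; Y {3,5,6,7,8}->{3,5}; U {5,6,7,8}->{6,7,8}
Constraint 2 (Y + Z = U) on D(Y)={3,5} D(Z)={3,4,5} D(U)={6,7,8}: no change
So after constraint 2: D(U) = {6,7,8}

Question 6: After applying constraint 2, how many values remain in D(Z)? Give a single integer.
Answer: 3

Derivation:
Constraint 1 (Z + Y = U) on D(Z)={3,4,5,6,8} D(Y)={3,5,6,7,8} D(U)={5,6,7,8}: Z {3,4,5,6,8}->{3,4,5}; Y {3,5,6,7,8}->{3,5}; U {5,6,7,8}->{6,7,8}
Constraint 2 (Y + Z = U) on D(Y)={3,5} D(Z)={3,4,5} D(U)={6,7,8}: no change
So after constraint 2: D(Z)={3,4,5}, size = 3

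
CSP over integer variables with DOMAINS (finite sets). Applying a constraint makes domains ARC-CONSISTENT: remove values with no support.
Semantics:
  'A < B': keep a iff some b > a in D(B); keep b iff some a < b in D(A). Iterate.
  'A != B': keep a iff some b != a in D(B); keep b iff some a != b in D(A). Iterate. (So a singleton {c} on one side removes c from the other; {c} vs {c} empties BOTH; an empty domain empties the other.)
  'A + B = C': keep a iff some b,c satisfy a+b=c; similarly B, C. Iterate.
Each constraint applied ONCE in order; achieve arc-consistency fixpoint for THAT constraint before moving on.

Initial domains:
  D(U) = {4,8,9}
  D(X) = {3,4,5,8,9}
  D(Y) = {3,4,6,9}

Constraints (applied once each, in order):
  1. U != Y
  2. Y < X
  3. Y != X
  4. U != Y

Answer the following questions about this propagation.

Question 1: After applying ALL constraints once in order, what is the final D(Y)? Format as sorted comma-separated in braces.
Answer: {3,4,6}

Derivation:
Constraint 1 (U != Y) on D(U)={4,8,9} D(Y)={3,4,6,9}: no change
Constraint 2 (Y < X) on D(Y)={3,4,6,9} D(X)={3,4,5,8,9}: Y {3,4,6,9}->{3,4,6}; X {3,4,5,8,9}->{4,5,8,9}
Constraint 3 (Y != X) on D(Y)={3,4,6} D(X)={4,5,8,9}: no change
Constraint 4 (U != Y) on D(U)={4,8,9} D(Y)={3,4,6}: no change
So after all 4 constraints: D(Y) = {3,4,6}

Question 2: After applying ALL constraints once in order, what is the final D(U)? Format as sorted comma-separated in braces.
Constraint 1 (U != Y) on D(U)={4,8,9} D(Y)={3,4,6,9}: no change
Constraint 2 (Y < X) on D(Y)={3,4,6,9} D(X)={3,4,5,8,9}: Y {3,4,6,9}->{3,4,6}; X {3,4,5,8,9}->{4,5,8,9}
Constraint 3 (Y != X) on D(Y)={3,4,6} D(X)={4,5,8,9}: no change
Constraint 4 (U != Y) on D(U)={4,8,9} D(Y)={3,4,6}: no change
So after all 4 constraints: D(U) = {4,8,9}

Answer: {4,8,9}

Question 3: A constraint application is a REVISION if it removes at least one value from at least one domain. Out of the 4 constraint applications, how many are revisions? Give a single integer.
Answer: 1

Derivation:
Constraint 1 (U != Y) on D(U)={4,8,9} D(Y)={3,4,6,9}: no change => not a revision
Constraint 2 (Y < X) on D(Y)={3,4,6,9} D(X)={3,4,5,8,9}: Y {3,4,6,9}->{3,4,6}; X {3,4,5,8,9}->{4,5,8,9} => REVISION
Constraint 3 (Y != X) on D(Y)={3,4,6} D(X)={4,5,8,9}: no change => not a revision
Constraint 4 (U != Y) on D(U)={4,8,9} D(Y)={3,4,6}: no change => not a revision
Total revisions = 1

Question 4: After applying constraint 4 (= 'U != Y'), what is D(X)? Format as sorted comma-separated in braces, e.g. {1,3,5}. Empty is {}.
Constraint 1 (U != Y) on D(U)={4,8,9} D(Y)={3,4,6,9}: no change
Constraint 2 (Y < X) on D(Y)={3,4,6,9} D(X)={3,4,5,8,9}: Y {3,4,6,9}->{3,4,6}; X {3,4,5,8,9}->{4,5,8,9}
Constraint 3 (Y != X) on D(Y)={3,4,6} D(X)={4,5,8,9}: no change
Constraint 4 (U != Y) on D(U)={4,8,9} D(Y)={3,4,6}: no change
So after constraint 4: D(X) = {4,5,8,9}

Answer: {4,5,8,9}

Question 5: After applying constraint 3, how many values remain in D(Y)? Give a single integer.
Answer: 3

Derivation:
Constraint 1 (U != Y) on D(U)={4,8,9} D(Y)={3,4,6,9}: no change
Constraint 2 (Y < X) on D(Y)={3,4,6,9} D(X)={3,4,5,8,9}: Y {3,4,6,9}->{3,4,6}; X {3,4,5,8,9}->{4,5,8,9}
Constraint 3 (Y != X) on D(Y)={3,4,6} D(X)={4,5,8,9}: no change
So after constraint 3: D(Y)={3,4,6}, size = 3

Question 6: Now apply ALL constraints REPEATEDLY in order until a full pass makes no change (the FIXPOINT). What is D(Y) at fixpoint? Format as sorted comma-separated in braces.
Answer: {3,4,6}

Derivation:
pass 0 (initial): D(Y)={3,4,6,9}
pass 1: X {3,4,5,8,9}->{4,5,8,9}; Y {3,4,6,9}->{3,4,6}
pass 2: no change
Fixpoint after 2 passes: D(Y) = {3,4,6}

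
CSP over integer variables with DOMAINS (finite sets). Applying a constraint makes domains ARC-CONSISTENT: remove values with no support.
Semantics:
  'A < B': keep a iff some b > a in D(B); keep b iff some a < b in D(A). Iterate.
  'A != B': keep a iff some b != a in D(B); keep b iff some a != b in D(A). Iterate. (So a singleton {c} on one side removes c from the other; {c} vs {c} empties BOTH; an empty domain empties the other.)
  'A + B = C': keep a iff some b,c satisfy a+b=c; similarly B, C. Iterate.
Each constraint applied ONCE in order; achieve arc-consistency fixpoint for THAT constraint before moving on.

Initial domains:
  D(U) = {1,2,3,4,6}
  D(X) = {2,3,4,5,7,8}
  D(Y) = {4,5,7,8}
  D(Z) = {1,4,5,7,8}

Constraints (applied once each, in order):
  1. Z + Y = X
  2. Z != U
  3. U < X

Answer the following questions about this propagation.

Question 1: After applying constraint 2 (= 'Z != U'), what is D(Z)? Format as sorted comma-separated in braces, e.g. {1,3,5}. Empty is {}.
Answer: {1,4}

Derivation:
Constraint 1 (Z + Y = X) on D(Z)={1,4,5,7,8} D(Y)={4,5,7,8} D(X)={2,3,4,5,7,8}: Z {1,4,5,7,8}->{1,4}; Y {4,5,7,8}->{4,7}; X {2,3,4,5,7,8}->{5,8}
Constraint 2 (Z != U) on D(Z)={1,4} D(U)={1,2,3,4,6}: no change
So after constraint 2: D(Z) = {1,4}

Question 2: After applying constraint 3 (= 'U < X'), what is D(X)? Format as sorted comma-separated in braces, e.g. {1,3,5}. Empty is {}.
Answer: {5,8}

Derivation:
Constraint 1 (Z + Y = X) on D(Z)={1,4,5,7,8} D(Y)={4,5,7,8} D(X)={2,3,4,5,7,8}: Z {1,4,5,7,8}->{1,4}; Y {4,5,7,8}->{4,7}; X {2,3,4,5,7,8}->{5,8}
Constraint 2 (Z != U) on D(Z)={1,4} D(U)={1,2,3,4,6}: no change
Constraint 3 (U < X) on D(U)={1,2,3,4,6} D(X)={5,8}: no change
So after constraint 3: D(X) = {5,8}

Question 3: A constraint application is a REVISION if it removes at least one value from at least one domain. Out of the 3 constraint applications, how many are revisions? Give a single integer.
Constraint 1 (Z + Y = X) on D(Z)={1,4,5,7,8} D(Y)={4,5,7,8} D(X)={2,3,4,5,7,8}: Z {1,4,5,7,8}->{1,4}; Y {4,5,7,8}->{4,7}; X {2,3,4,5,7,8}->{5,8} => REVISION
Constraint 2 (Z != U) on D(Z)={1,4} D(U)={1,2,3,4,6}: no change => not a revision
Constraint 3 (U < X) on D(U)={1,2,3,4,6} D(X)={5,8}: no change => not a revision
Total revisions = 1

Answer: 1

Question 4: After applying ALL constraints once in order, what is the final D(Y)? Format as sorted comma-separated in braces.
Constraint 1 (Z + Y = X) on D(Z)={1,4,5,7,8} D(Y)={4,5,7,8} D(X)={2,3,4,5,7,8}: Z {1,4,5,7,8}->{1,4}; Y {4,5,7,8}->{4,7}; X {2,3,4,5,7,8}->{5,8}
Constraint 2 (Z != U) on D(Z)={1,4} D(U)={1,2,3,4,6}: no change
Constraint 3 (U < X) on D(U)={1,2,3,4,6} D(X)={5,8}: no change
So after all 3 constraints: D(Y) = {4,7}

Answer: {4,7}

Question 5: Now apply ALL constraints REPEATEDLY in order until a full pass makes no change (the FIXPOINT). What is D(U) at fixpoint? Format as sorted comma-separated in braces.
Answer: {1,2,3,4,6}

Derivation:
pass 0 (initial): D(U)={1,2,3,4,6}
pass 1: X {2,3,4,5,7,8}->{5,8}; Y {4,5,7,8}->{4,7}; Z {1,4,5,7,8}->{1,4}
pass 2: no change
Fixpoint after 2 passes: D(U) = {1,2,3,4,6}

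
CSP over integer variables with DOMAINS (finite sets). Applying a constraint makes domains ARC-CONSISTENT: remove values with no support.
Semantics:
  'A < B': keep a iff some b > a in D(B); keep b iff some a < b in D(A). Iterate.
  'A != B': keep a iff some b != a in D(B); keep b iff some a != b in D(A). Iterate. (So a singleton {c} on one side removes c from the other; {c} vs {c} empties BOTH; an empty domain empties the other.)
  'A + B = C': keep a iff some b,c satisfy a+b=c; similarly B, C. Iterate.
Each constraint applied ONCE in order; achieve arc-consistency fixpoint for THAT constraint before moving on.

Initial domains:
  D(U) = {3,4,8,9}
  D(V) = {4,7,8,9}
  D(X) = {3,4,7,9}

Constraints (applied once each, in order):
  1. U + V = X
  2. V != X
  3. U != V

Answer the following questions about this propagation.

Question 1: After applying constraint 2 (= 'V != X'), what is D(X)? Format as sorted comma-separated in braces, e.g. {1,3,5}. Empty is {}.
Answer: {7}

Derivation:
Constraint 1 (U + V = X) on D(U)={3,4,8,9} D(V)={4,7,8,9} D(X)={3,4,7,9}: U {3,4,8,9}->{3}; V {4,7,8,9}->{4}; X {3,4,7,9}->{7}
Constraint 2 (V != X) on D(V)={4} D(X)={7}: no change
So after constraint 2: D(X) = {7}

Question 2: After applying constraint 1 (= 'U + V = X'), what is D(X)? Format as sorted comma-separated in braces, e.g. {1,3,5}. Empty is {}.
Constraint 1 (U + V = X) on D(U)={3,4,8,9} D(V)={4,7,8,9} D(X)={3,4,7,9}: U {3,4,8,9}->{3}; V {4,7,8,9}->{4}; X {3,4,7,9}->{7}
So after constraint 1: D(X) = {7}

Answer: {7}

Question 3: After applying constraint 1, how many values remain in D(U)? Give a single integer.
Constraint 1 (U + V = X) on D(U)={3,4,8,9} D(V)={4,7,8,9} D(X)={3,4,7,9}: U {3,4,8,9}->{3}; V {4,7,8,9}->{4}; X {3,4,7,9}->{7}
So after constraint 1: D(U)={3}, size = 1

Answer: 1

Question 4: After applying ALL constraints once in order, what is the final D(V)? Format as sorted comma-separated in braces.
Constraint 1 (U + V = X) on D(U)={3,4,8,9} D(V)={4,7,8,9} D(X)={3,4,7,9}: U {3,4,8,9}->{3}; V {4,7,8,9}->{4}; X {3,4,7,9}->{7}
Constraint 2 (V != X) on D(V)={4} D(X)={7}: no change
Constraint 3 (U != V) on D(U)={3} D(V)={4}: no change
So after all 3 constraints: D(V) = {4}

Answer: {4}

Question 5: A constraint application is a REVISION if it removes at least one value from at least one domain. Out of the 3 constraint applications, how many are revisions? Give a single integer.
Answer: 1

Derivation:
Constraint 1 (U + V = X) on D(U)={3,4,8,9} D(V)={4,7,8,9} D(X)={3,4,7,9}: U {3,4,8,9}->{3}; V {4,7,8,9}->{4}; X {3,4,7,9}->{7} => REVISION
Constraint 2 (V != X) on D(V)={4} D(X)={7}: no change => not a revision
Constraint 3 (U != V) on D(U)={3} D(V)={4}: no change => not a revision
Total revisions = 1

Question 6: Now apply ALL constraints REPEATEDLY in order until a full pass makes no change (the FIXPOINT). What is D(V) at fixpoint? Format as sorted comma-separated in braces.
pass 0 (initial): D(V)={4,7,8,9}
pass 1: U {3,4,8,9}->{3}; V {4,7,8,9}->{4}; X {3,4,7,9}->{7}
pass 2: no change
Fixpoint after 2 passes: D(V) = {4}

Answer: {4}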